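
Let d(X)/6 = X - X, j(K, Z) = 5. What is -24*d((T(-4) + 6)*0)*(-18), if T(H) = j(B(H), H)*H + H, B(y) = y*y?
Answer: 0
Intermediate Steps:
B(y) = y²
T(H) = 6*H (T(H) = 5*H + H = 6*H)
d(X) = 0 (d(X) = 6*(X - X) = 6*0 = 0)
-24*d((T(-4) + 6)*0)*(-18) = -24*0*(-18) = 0*(-18) = 0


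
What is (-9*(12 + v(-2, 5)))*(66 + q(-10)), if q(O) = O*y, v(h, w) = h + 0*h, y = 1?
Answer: -5040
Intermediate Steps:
v(h, w) = h (v(h, w) = h + 0 = h)
q(O) = O (q(O) = O*1 = O)
(-9*(12 + v(-2, 5)))*(66 + q(-10)) = (-9*(12 - 2))*(66 - 10) = -9*10*56 = -90*56 = -5040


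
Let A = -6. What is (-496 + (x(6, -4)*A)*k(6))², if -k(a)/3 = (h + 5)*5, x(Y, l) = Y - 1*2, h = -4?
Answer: 18496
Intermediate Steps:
x(Y, l) = -2 + Y (x(Y, l) = Y - 2 = -2 + Y)
k(a) = -15 (k(a) = -3*(-4 + 5)*5 = -3*5 = -15)
(-496 + (x(6, -4)*A)*k(6))² = (-496 + ((-2 + 6)*(-6))*(-15))² = (-496 + (4*(-6))*(-15))² = (-496 - 24*(-15))² = (-496 + 360)² = (-136)² = 18496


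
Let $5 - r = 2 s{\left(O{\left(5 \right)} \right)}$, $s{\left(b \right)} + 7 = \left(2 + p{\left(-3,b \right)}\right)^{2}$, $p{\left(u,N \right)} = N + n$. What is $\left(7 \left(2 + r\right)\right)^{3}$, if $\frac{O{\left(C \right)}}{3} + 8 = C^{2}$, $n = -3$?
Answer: $-42337040768477$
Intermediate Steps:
$O{\left(C \right)} = -24 + 3 C^{2}$
$p{\left(u,N \right)} = -3 + N$ ($p{\left(u,N \right)} = N - 3 = -3 + N$)
$s{\left(b \right)} = -7 + \left(-1 + b\right)^{2}$ ($s{\left(b \right)} = -7 + \left(2 + \left(-3 + b\right)\right)^{2} = -7 + \left(-1 + b\right)^{2}$)
$r = -4981$ ($r = 5 - 2 \left(-7 + \left(-1 - \left(24 - 3 \cdot 5^{2}\right)\right)^{2}\right) = 5 - 2 \left(-7 + \left(-1 + \left(-24 + 3 \cdot 25\right)\right)^{2}\right) = 5 - 2 \left(-7 + \left(-1 + \left(-24 + 75\right)\right)^{2}\right) = 5 - 2 \left(-7 + \left(-1 + 51\right)^{2}\right) = 5 - 2 \left(-7 + 50^{2}\right) = 5 - 2 \left(-7 + 2500\right) = 5 - 2 \cdot 2493 = 5 - 4986 = -4981$)
$\left(7 \left(2 + r\right)\right)^{3} = \left(7 \left(2 - 4981\right)\right)^{3} = \left(7 \left(-4979\right)\right)^{3} = \left(-34853\right)^{3} = -42337040768477$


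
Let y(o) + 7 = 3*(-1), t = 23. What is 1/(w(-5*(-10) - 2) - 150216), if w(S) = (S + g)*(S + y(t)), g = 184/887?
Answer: -887/131616712 ≈ -6.7393e-6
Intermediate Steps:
g = 184/887 (g = 184*(1/887) = 184/887 ≈ 0.20744)
y(o) = -10 (y(o) = -7 + 3*(-1) = -7 - 3 = -10)
w(S) = (-10 + S)*(184/887 + S) (w(S) = (S + 184/887)*(S - 10) = (184/887 + S)*(-10 + S) = (-10 + S)*(184/887 + S))
1/(w(-5*(-10) - 2) - 150216) = 1/((-1840/887 + (-5*(-10) - 2)² - 8686*(-5*(-10) - 2)/887) - 150216) = 1/((-1840/887 + (50 - 2)² - 8686*(50 - 2)/887) - 150216) = 1/((-1840/887 + 48² - 8686/887*48) - 150216) = 1/((-1840/887 + 2304 - 416928/887) - 150216) = 1/(1624880/887 - 150216) = 1/(-131616712/887) = -887/131616712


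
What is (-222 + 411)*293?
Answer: 55377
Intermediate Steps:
(-222 + 411)*293 = 189*293 = 55377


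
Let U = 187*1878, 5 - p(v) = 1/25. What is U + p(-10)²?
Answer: 219506626/625 ≈ 3.5121e+5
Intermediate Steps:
p(v) = 124/25 (p(v) = 5 - 1/25 = 124/25)
U = 351186
U + p(-10)² = 351186 + (124/25)² = 351186 + 15376/625 = 219506626/625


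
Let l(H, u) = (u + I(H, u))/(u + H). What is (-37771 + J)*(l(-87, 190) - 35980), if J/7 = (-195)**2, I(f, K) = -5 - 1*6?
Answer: -846410635444/103 ≈ -8.2176e+9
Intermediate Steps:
I(f, K) = -11 (I(f, K) = -5 - 6 = -11)
J = 266175 (J = 7*(-195)**2 = 7*38025 = 266175)
l(H, u) = (-11 + u)/(H + u) (l(H, u) = (u - 11)/(u + H) = (-11 + u)/(H + u))
(-37771 + J)*(l(-87, 190) - 35980) = (-37771 + 266175)*((-11 + 190)/(-87 + 190) - 35980) = 228404*(179/103 - 35980) = 228404*(-3705761/103) = -846410635444/103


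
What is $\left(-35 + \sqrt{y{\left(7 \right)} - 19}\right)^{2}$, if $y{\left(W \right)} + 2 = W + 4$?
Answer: $\left(35 - i \sqrt{10}\right)^{2} \approx 1215.0 - 221.36 i$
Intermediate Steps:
$y{\left(W \right)} = 2 + W$ ($y{\left(W \right)} = -2 + \left(W + 4\right) = -2 + \left(4 + W\right) = 2 + W$)
$\left(-35 + \sqrt{y{\left(7 \right)} - 19}\right)^{2} = \left(-35 + \sqrt{\left(2 + 7\right) - 19}\right)^{2} = \left(-35 + \sqrt{9 - 19}\right)^{2} = \left(-35 + \sqrt{-10}\right)^{2} = \left(-35 + i \sqrt{10}\right)^{2}$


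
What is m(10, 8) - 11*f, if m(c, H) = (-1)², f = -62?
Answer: 683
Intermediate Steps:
m(c, H) = 1
m(10, 8) - 11*f = 1 - 11*(-62) = 1 + 682 = 683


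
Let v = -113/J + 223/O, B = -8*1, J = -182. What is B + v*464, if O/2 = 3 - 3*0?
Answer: 4784440/273 ≈ 17525.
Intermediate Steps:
O = 6 (O = 2*(3 - 3*0) = 2*(3 + 0) = 2*3 = 6)
B = -8
v = 10316/273 (v = -113/(-182) + 223/6 = -113*(-1/182) + 223*(⅙) = 113/182 + 223/6 = 10316/273 ≈ 37.788)
B + v*464 = -8 + (10316/273)*464 = -8 + 4786624/273 = 4784440/273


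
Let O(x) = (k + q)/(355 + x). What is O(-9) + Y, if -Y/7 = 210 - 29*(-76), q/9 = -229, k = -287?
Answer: -2924528/173 ≈ -16905.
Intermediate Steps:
q = -2061 (q = 9*(-229) = -2061)
Y = -16898 (Y = -7*(210 - 29*(-76)) = -7*(210 + 2204) = -7*2414 = -16898)
O(x) = -2348/(355 + x) (O(x) = (-287 - 2061)/(355 + x) = -2348/(355 + x))
O(-9) + Y = -2348/(355 - 9) - 16898 = -2348/346 - 16898 = -2348*1/346 - 16898 = -1174/173 - 16898 = -2924528/173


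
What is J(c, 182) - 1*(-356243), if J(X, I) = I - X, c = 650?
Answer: 355775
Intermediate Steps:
J(c, 182) - 1*(-356243) = (182 - 1*650) - 1*(-356243) = (182 - 650) + 356243 = -468 + 356243 = 355775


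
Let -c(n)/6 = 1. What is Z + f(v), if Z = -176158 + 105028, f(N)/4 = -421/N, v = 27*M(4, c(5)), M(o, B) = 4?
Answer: -1920931/27 ≈ -71146.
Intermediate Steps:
c(n) = -6 (c(n) = -6*1 = -6)
v = 108 (v = 27*4 = 108)
f(N) = -1684/N (f(N) = 4*(-421/N) = -1684/N)
Z = -71130
Z + f(v) = -71130 - 1684/108 = -71130 - 1684*1/108 = -71130 - 421/27 = -1920931/27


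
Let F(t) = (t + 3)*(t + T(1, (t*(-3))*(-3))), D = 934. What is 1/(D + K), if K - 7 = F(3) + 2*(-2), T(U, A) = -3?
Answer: 1/937 ≈ 0.0010672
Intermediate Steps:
F(t) = (-3 + t)*(3 + t) (F(t) = (t + 3)*(t - 3) = (3 + t)*(-3 + t) = (-3 + t)*(3 + t))
K = 3 (K = 7 + ((-9 + 3**2) + 2*(-2)) = 7 + ((-9 + 9) - 4) = 7 + (0 - 4) = 7 - 4 = 3)
1/(D + K) = 1/(934 + 3) = 1/937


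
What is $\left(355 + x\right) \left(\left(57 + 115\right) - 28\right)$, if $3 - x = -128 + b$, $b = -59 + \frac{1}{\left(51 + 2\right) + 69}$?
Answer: $\frac{4787208}{61} \approx 78479.0$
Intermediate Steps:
$b = - \frac{7197}{122}$ ($b = -59 + \frac{1}{53 + 69} = -59 + \frac{1}{122} = - \frac{7197}{122} \approx -58.992$)
$x = \frac{23179}{122}$ ($x = 3 - \left(-128 - \frac{7197}{122}\right) = 3 - - \frac{22813}{122} = 3 + \frac{22813}{122} = \frac{23179}{122} \approx 189.99$)
$\left(355 + x\right) \left(\left(57 + 115\right) - 28\right) = \left(355 + \frac{23179}{122}\right) \left(\left(57 + 115\right) - 28\right) = \frac{66489 \left(172 - 28\right)}{122} = \frac{66489}{122} \cdot 144 = \frac{4787208}{61}$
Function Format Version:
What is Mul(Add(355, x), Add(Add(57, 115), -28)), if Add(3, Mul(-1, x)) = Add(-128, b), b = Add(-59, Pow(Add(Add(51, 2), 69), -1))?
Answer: Rational(4787208, 61) ≈ 78479.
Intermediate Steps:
b = Rational(-7197, 122) (b = Add(-59, Pow(Add(53, 69), -1)) = Add(-59, Pow(122, -1)) = Add(-59, Rational(1, 122)) = Rational(-7197, 122) ≈ -58.992)
x = Rational(23179, 122) (x = Add(3, Mul(-1, Add(-128, Rational(-7197, 122)))) = Add(3, Mul(-1, Rational(-22813, 122))) = Add(3, Rational(22813, 122)) = Rational(23179, 122) ≈ 189.99)
Mul(Add(355, x), Add(Add(57, 115), -28)) = Mul(Add(355, Rational(23179, 122)), Add(Add(57, 115), -28)) = Mul(Rational(66489, 122), Add(172, -28)) = Mul(Rational(66489, 122), 144) = Rational(4787208, 61)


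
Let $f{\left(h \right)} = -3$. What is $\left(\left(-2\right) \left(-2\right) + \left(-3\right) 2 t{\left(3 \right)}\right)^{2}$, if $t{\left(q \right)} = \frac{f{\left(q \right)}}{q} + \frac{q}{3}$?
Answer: $16$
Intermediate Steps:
$t{\left(q \right)} = - \frac{3}{q} + \frac{q}{3}$
$\left(\left(-2\right) \left(-2\right) + \left(-3\right) 2 t{\left(3 \right)}\right)^{2} = \left(\left(-2\right) \left(-2\right) + \left(-3\right) 2 \left(- \frac{3}{3} + \frac{1}{3} \cdot 3\right)\right)^{2} = \left(4 - 6 \left(\left(-3\right) \frac{1}{3} + 1\right)\right)^{2} = \left(4 - 6 \left(-1 + 1\right)\right)^{2} = \left(4 - 0\right)^{2} = \left(4 + 0\right)^{2} = 4^{2} = 16$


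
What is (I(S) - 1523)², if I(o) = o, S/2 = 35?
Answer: 2111209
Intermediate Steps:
S = 70 (S = 2*35 = 70)
(I(S) - 1523)² = (70 - 1523)² = (-1453)² = 2111209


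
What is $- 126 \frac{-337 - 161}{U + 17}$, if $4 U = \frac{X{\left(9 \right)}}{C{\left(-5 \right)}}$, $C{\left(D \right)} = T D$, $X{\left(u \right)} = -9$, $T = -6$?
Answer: $\frac{2509920}{677} \approx 3707.4$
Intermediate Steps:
$C{\left(D \right)} = - 6 D$
$U = - \frac{3}{40}$ ($U = \frac{\left(-9\right) \frac{1}{\left(-6\right) \left(-5\right)}}{4} = \frac{\left(-9\right) \frac{1}{30}}{4} = \frac{1}{4} \left(- \frac{3}{10}\right) = - \frac{3}{40} \approx -0.075$)
$- 126 \frac{-337 - 161}{U + 17} = - 126 \frac{-337 - 161}{- \frac{3}{40} + 17} = - 126 \left(- \frac{498}{\frac{677}{40}}\right) = - 126 \left(\left(-498\right) \frac{40}{677}\right) = \left(-126\right) \left(- \frac{19920}{677}\right) = \frac{2509920}{677}$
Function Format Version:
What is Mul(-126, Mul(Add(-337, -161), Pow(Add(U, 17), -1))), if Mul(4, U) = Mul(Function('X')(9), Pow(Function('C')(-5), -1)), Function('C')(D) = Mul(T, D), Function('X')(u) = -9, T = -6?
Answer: Rational(2509920, 677) ≈ 3707.4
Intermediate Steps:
Function('C')(D) = Mul(-6, D)
U = Rational(-3, 40) (U = Mul(Rational(1, 4), Mul(-9, Pow(Mul(-6, -5), -1))) = Mul(Rational(1, 4), Mul(-9, Pow(30, -1))) = Mul(Rational(1, 4), Mul(-9, Rational(1, 30))) = Mul(Rational(1, 4), Rational(-3, 10)) = Rational(-3, 40) ≈ -0.075000)
Mul(-126, Mul(Add(-337, -161), Pow(Add(U, 17), -1))) = Mul(-126, Mul(Add(-337, -161), Pow(Add(Rational(-3, 40), 17), -1))) = Mul(-126, Mul(-498, Pow(Rational(677, 40), -1))) = Mul(-126, Mul(-498, Rational(40, 677))) = Mul(-126, Rational(-19920, 677)) = Rational(2509920, 677)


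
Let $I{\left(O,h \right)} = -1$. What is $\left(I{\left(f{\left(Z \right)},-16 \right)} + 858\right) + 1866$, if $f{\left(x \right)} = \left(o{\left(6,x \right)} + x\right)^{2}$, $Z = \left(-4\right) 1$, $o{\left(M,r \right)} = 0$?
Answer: $2723$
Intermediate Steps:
$Z = -4$
$f{\left(x \right)} = x^{2}$ ($f{\left(x \right)} = \left(0 + x\right)^{2} = x^{2}$)
$\left(I{\left(f{\left(Z \right)},-16 \right)} + 858\right) + 1866 = \left(-1 + 858\right) + 1866 = 857 + 1866 = 2723$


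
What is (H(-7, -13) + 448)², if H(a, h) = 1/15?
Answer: 45171841/225 ≈ 2.0076e+5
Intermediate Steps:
H(a, h) = 1/15
(H(-7, -13) + 448)² = (1/15 + 448)² = (6721/15)² = 45171841/225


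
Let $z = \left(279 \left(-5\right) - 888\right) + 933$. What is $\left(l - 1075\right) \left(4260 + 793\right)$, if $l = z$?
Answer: $-12253525$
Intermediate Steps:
$z = -1350$ ($z = \left(-1395 - 888\right) + 933 = -2283 + 933 = -1350$)
$l = -1350$
$\left(l - 1075\right) \left(4260 + 793\right) = \left(-1350 - 1075\right) \left(4260 + 793\right) = \left(-2425\right) 5053 = -12253525$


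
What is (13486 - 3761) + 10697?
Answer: 20422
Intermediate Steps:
(13486 - 3761) + 10697 = 9725 + 10697 = 20422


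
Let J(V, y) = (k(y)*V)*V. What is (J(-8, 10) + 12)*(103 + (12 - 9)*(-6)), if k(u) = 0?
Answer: 1020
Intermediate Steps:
J(V, y) = 0 (J(V, y) = (0*V)*V = 0*V = 0)
(J(-8, 10) + 12)*(103 + (12 - 9)*(-6)) = (0 + 12)*(103 + (12 - 9)*(-6)) = 12*(103 + 3*(-6)) = 12*(103 - 18) = 12*85 = 1020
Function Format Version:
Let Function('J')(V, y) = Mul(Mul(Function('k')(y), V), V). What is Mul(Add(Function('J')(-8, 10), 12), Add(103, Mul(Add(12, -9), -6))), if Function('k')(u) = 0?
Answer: 1020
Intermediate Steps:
Function('J')(V, y) = 0 (Function('J')(V, y) = Mul(Mul(0, V), V) = Mul(0, V) = 0)
Mul(Add(Function('J')(-8, 10), 12), Add(103, Mul(Add(12, -9), -6))) = Mul(Add(0, 12), Add(103, Mul(Add(12, -9), -6))) = Mul(12, Add(103, Mul(3, -6))) = Mul(12, Add(103, -18)) = Mul(12, 85) = 1020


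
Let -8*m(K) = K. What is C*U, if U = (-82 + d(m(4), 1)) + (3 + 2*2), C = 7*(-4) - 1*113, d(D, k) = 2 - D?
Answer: 20445/2 ≈ 10223.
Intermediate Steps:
m(K) = -K/8
C = -141 (C = -28 - 113 = -141)
U = -145/2 (U = (-82 + (2 - (-1)*4/8)) + (3 + 2*2) = (-82 + (2 - 1*(-1/2))) + (3 + 4) = (-82 + (2 + 1/2)) + 7 = (-82 + 5/2) + 7 = -159/2 + 7 = -145/2 ≈ -72.500)
C*U = -141*(-145/2) = 20445/2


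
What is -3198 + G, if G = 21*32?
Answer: -2526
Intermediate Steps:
G = 672
-3198 + G = -3198 + 672 = -2526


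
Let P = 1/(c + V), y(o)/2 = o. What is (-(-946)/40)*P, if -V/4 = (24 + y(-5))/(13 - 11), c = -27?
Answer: -43/100 ≈ -0.43000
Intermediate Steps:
y(o) = 2*o
V = -28 (V = -4*(24 + 2*(-5))/(13 - 11) = -4*(24 - 10)/2 = -56/2 = -4*7 = -28)
P = -1/55 (P = 1/(-27 - 28) = 1/(-55) = -1/55 ≈ -0.018182)
(-(-946)/40)*P = -(-946)/40*(-1/55) = -43*(-11/20)*(-1/55) = (473/20)*(-1/55) = -43/100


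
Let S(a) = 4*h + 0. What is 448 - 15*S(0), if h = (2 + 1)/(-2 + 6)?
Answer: 403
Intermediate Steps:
h = ¾ (h = 3/4 = 3*(¼) = ¾ ≈ 0.75000)
S(a) = 3 (S(a) = 4*(¾) + 0 = 3 + 0 = 3)
448 - 15*S(0) = 448 - 15*3 = 448 - 45 = 403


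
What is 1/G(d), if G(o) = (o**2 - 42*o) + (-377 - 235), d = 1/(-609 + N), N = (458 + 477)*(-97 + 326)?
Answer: -45584812036/27897913933283 ≈ -0.0016340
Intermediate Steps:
N = 214115 (N = 935*229 = 214115)
d = 1/213506 (d = 1/(-609 + 214115) = 1/213506 ≈ 4.6837e-6)
G(o) = -612 + o**2 - 42*o (G(o) = (o**2 - 42*o) - 612 = -612 + o**2 - 42*o)
1/G(d) = 1/(-612 + (1/213506)**2 - 42*1/213506) = 1/(-612 + 1/45584812036 - 21/106753) = 1/(-27897913933283/45584812036) = -45584812036/27897913933283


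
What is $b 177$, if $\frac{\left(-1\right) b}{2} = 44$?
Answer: $-15576$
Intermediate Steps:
$b = -88$ ($b = \left(-2\right) 44 = -88$)
$b 177 = \left(-88\right) 177 = -15576$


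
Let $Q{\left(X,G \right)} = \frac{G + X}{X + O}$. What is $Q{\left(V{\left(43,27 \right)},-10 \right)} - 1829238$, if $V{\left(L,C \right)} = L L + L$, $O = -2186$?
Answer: $- \frac{268898927}{147} \approx -1.8292 \cdot 10^{6}$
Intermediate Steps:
$V{\left(L,C \right)} = L + L^{2}$ ($V{\left(L,C \right)} = L^{2} + L = L + L^{2}$)
$Q{\left(X,G \right)} = \frac{G + X}{-2186 + X}$ ($Q{\left(X,G \right)} = \frac{G + X}{X - 2186} = \frac{G + X}{-2186 + X}$)
$Q{\left(V{\left(43,27 \right)},-10 \right)} - 1829238 = \frac{-10 + 43 \left(1 + 43\right)}{-2186 + 43 \left(1 + 43\right)} - 1829238 = \frac{-10 + 43 \cdot 44}{-2186 + 43 \cdot 44} - 1829238 = \frac{-10 + 1892}{-2186 + 1892} - 1829238 = \frac{1}{-294} \cdot 1882 - 1829238 = \left(- \frac{1}{294}\right) 1882 - 1829238 = - \frac{941}{147} - 1829238 = - \frac{268898927}{147}$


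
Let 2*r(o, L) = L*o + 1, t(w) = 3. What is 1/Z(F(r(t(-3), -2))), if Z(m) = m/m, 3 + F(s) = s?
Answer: 1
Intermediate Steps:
r(o, L) = ½ + L*o/2 (r(o, L) = (L*o + 1)/2 = (1 + L*o)/2 = ½ + L*o/2)
F(s) = -3 + s
Z(m) = 1
1/Z(F(r(t(-3), -2))) = 1/1 = 1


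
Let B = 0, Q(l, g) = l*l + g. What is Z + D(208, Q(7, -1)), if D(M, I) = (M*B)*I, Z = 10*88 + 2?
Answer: 882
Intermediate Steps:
Q(l, g) = g + l² (Q(l, g) = l² + g = g + l²)
Z = 882 (Z = 880 + 2 = 882)
D(M, I) = 0 (D(M, I) = (M*0)*I = 0*I = 0)
Z + D(208, Q(7, -1)) = 882 + 0 = 882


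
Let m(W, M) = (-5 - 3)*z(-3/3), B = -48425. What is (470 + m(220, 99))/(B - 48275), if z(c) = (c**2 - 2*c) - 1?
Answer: -227/48350 ≈ -0.0046949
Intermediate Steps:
z(c) = -1 + c**2 - 2*c
m(W, M) = -16 (m(W, M) = (-5 - 3)*(-1 + (-3/3)**2 - (-6)/3) = -8*(-1 + (-3*1/3)**2 - (-6)/3) = -8*(-1 + (-1)**2 - 2*(-1)) = -8*(-1 + 1 + 2) = -8*2 = -16)
(470 + m(220, 99))/(B - 48275) = (470 - 16)/(-48425 - 48275) = 454/(-96700) = 454*(-1/96700) = -227/48350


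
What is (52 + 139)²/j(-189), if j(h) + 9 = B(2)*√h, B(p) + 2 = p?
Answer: -36481/9 ≈ -4053.4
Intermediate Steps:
B(p) = -2 + p
j(h) = -9 (j(h) = -9 + (-2 + 2)*√h = -9 + 0*√h = -9 + 0 = -9)
(52 + 139)²/j(-189) = (52 + 139)²/(-9) = 191²*(-⅑) = 36481*(-⅑) = -36481/9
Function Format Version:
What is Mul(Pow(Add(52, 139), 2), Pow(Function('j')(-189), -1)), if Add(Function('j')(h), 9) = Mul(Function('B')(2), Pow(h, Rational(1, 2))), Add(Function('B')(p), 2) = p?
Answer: Rational(-36481, 9) ≈ -4053.4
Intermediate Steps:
Function('B')(p) = Add(-2, p)
Function('j')(h) = -9 (Function('j')(h) = Add(-9, Mul(Add(-2, 2), Pow(h, Rational(1, 2)))) = Add(-9, Mul(0, Pow(h, Rational(1, 2)))) = Add(-9, 0) = -9)
Mul(Pow(Add(52, 139), 2), Pow(Function('j')(-189), -1)) = Mul(Pow(Add(52, 139), 2), Pow(-9, -1)) = Mul(Pow(191, 2), Rational(-1, 9)) = Mul(36481, Rational(-1, 9)) = Rational(-36481, 9)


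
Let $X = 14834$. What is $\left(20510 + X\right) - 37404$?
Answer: $-2060$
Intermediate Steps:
$\left(20510 + X\right) - 37404 = \left(20510 + 14834\right) - 37404 = 35344 - 37404 = -2060$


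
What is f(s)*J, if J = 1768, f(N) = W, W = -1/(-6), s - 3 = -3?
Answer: 884/3 ≈ 294.67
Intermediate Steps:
s = 0 (s = 3 - 3 = 0)
W = 1/6 (W = -1*(-1/6) = 1/6 ≈ 0.16667)
f(N) = 1/6
f(s)*J = (1/6)*1768 = 884/3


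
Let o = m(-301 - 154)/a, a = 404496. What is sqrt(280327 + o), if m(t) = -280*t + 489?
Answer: sqrt(113391278081)/636 ≈ 529.46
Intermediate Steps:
m(t) = 489 - 280*t
o = 2413/7632 (o = (489 - 280*(-301 - 154))/404496 = (489 - 280*(-455))*(1/404496) = (489 + 127400)*(1/404496) = 127889*(1/404496) = 2413/7632 ≈ 0.31617)
sqrt(280327 + o) = sqrt(280327 + 2413/7632) = sqrt(2139458077/7632) = sqrt(113391278081)/636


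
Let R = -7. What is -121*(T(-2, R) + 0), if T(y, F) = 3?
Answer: -363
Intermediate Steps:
-121*(T(-2, R) + 0) = -121*(3 + 0) = -121*3 = -363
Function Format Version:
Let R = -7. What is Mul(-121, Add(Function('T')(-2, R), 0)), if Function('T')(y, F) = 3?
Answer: -363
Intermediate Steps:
Mul(-121, Add(Function('T')(-2, R), 0)) = Mul(-121, Add(3, 0)) = Mul(-121, 3) = -363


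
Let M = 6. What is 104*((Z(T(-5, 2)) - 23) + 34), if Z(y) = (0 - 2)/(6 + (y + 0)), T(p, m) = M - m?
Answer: 5616/5 ≈ 1123.2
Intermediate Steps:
T(p, m) = 6 - m
Z(y) = -2/(6 + y)
104*((Z(T(-5, 2)) - 23) + 34) = 104*((-2/(6 + (6 - 1*2)) - 23) + 34) = 104*((-2/(6 + (6 - 2)) - 23) + 34) = 104*((-2/(6 + 4) - 23) + 34) = 104*((-2/10 - 23) + 34) = 104*((-2*1/10 - 23) + 34) = 104*((-1/5 - 23) + 34) = 104*(-116/5 + 34) = 104*(54/5) = 5616/5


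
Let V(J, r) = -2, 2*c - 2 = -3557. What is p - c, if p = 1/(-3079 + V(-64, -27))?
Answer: 10952953/6162 ≈ 1777.5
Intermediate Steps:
c = -3555/2 (c = 1 + (½)*(-3557) = 1 - 3557/2 = -3555/2 ≈ -1777.5)
p = -1/3081 (p = 1/(-3079 - 2) = 1/(-3081) = -1/3081 ≈ -0.00032457)
p - c = -1/3081 - 1*(-3555/2) = -1/3081 + 3555/2 = 10952953/6162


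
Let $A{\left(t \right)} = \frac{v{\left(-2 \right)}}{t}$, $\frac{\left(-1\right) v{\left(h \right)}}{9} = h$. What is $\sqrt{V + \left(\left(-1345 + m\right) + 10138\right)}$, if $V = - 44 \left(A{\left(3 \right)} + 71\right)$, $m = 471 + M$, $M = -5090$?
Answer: $\sqrt{786} \approx 28.036$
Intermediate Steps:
$v{\left(h \right)} = - 9 h$
$m = -4619$ ($m = 471 - 5090 = -4619$)
$A{\left(t \right)} = \frac{18}{t}$ ($A{\left(t \right)} = \frac{\left(-9\right) \left(-2\right)}{t} = \frac{18}{t}$)
$V = -3388$ ($V = - 44 \left(\frac{18}{3} + 71\right) = - 44 \left(18 \cdot \frac{1}{3} + 71\right) = - 44 \left(6 + 71\right) = \left(-44\right) 77 = -3388$)
$\sqrt{V + \left(\left(-1345 + m\right) + 10138\right)} = \sqrt{-3388 + \left(\left(-1345 - 4619\right) + 10138\right)} = \sqrt{-3388 + \left(-5964 + 10138\right)} = \sqrt{-3388 + 4174} = \sqrt{786}$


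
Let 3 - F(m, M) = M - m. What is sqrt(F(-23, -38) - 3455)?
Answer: I*sqrt(3437) ≈ 58.626*I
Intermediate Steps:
F(m, M) = 3 + m - M (F(m, M) = 3 - (M - m) = 3 + (m - M) = 3 + m - M)
sqrt(F(-23, -38) - 3455) = sqrt((3 - 23 - 1*(-38)) - 3455) = sqrt((3 - 23 + 38) - 3455) = sqrt(18 - 3455) = sqrt(-3437) = I*sqrt(3437)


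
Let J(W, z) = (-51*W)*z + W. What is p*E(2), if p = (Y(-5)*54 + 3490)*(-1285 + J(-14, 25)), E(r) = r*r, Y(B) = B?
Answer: 213176880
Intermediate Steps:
J(W, z) = W - 51*W*z (J(W, z) = -51*W*z + W = W - 51*W*z)
E(r) = r**2
p = 53294220 (p = (-5*54 + 3490)*(-1285 - 14*(1 - 51*25)) = (-270 + 3490)*(-1285 - 14*(1 - 1275)) = 3220*(-1285 - 14*(-1274)) = 3220*(-1285 + 17836) = 3220*16551 = 53294220)
p*E(2) = 53294220*2**2 = 53294220*4 = 213176880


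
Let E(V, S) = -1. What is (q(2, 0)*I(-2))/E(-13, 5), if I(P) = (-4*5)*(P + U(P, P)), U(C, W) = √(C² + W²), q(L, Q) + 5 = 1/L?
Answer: 180 - 180*√2 ≈ -74.558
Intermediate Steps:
q(L, Q) = -5 + 1/L
I(P) = -20*P - 20*√2*√(P²) (I(P) = (-4*5)*(P + √(P² + P²)) = -20*(P + √(2*P²)) = -20*(P + √2*√(P²)) = -20*P - 20*√2*√(P²))
(q(2, 0)*I(-2))/E(-13, 5) = ((-5 + 1/2)*(-20*(-2) - 20*√2*√((-2)²)))/(-1) = ((-5 + ½)*(40 - 20*√2*√4))*(-1) = -9*(40 - 20*√2*2)/2*(-1) = -9*(40 - 40*√2)/2*(-1) = (-180 + 180*√2)*(-1) = 180 - 180*√2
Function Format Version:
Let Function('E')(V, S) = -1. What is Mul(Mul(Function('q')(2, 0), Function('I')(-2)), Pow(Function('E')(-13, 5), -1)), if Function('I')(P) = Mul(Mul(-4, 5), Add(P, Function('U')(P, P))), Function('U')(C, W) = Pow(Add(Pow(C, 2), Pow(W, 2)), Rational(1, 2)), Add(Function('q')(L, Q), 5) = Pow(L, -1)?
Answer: Add(180, Mul(-180, Pow(2, Rational(1, 2)))) ≈ -74.558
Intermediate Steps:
Function('q')(L, Q) = Add(-5, Pow(L, -1))
Function('I')(P) = Add(Mul(-20, P), Mul(-20, Pow(2, Rational(1, 2)), Pow(Pow(P, 2), Rational(1, 2)))) (Function('I')(P) = Mul(Mul(-4, 5), Add(P, Pow(Add(Pow(P, 2), Pow(P, 2)), Rational(1, 2)))) = Mul(-20, Add(P, Pow(Mul(2, Pow(P, 2)), Rational(1, 2)))) = Mul(-20, Add(P, Mul(Pow(2, Rational(1, 2)), Pow(Pow(P, 2), Rational(1, 2))))) = Add(Mul(-20, P), Mul(-20, Pow(2, Rational(1, 2)), Pow(Pow(P, 2), Rational(1, 2)))))
Mul(Mul(Function('q')(2, 0), Function('I')(-2)), Pow(Function('E')(-13, 5), -1)) = Mul(Mul(Add(-5, Pow(2, -1)), Add(Mul(-20, -2), Mul(-20, Pow(2, Rational(1, 2)), Pow(Pow(-2, 2), Rational(1, 2))))), Pow(-1, -1)) = Mul(Mul(Add(-5, Rational(1, 2)), Add(40, Mul(-20, Pow(2, Rational(1, 2)), Pow(4, Rational(1, 2))))), -1) = Mul(Mul(Rational(-9, 2), Add(40, Mul(-20, Pow(2, Rational(1, 2)), 2))), -1) = Mul(Mul(Rational(-9, 2), Add(40, Mul(-40, Pow(2, Rational(1, 2))))), -1) = Mul(Add(-180, Mul(180, Pow(2, Rational(1, 2)))), -1) = Add(180, Mul(-180, Pow(2, Rational(1, 2))))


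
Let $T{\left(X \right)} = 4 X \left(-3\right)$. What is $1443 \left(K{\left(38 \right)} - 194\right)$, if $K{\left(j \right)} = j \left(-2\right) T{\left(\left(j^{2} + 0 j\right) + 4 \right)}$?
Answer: $1905311226$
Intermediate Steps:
$T{\left(X \right)} = - 12 X$
$K{\left(j \right)} = - 2 j \left(-48 - 12 j^{2}\right)$ ($K{\left(j \right)} = j \left(-2\right) \left(- 12 \left(\left(j^{2} + 0 j\right) + 4\right)\right) = - 2 j \left(- 12 \left(\left(j^{2} + 0\right) + 4\right)\right) = - 2 j \left(- 12 \left(j^{2} + 4\right)\right) = - 2 j \left(- 12 \left(4 + j^{2}\right)\right) = - 2 j \left(-48 - 12 j^{2}\right)$)
$1443 \left(K{\left(38 \right)} - 194\right) = 1443 \left(24 \cdot 38 \left(4 + 38^{2}\right) - 194\right) = 1443 \left(24 \cdot 38 \left(4 + 1444\right) - 194\right) = 1443 \left(24 \cdot 38 \cdot 1448 - 194\right) = 1443 \left(1320576 - 194\right) = 1443 \cdot 1320382 = 1905311226$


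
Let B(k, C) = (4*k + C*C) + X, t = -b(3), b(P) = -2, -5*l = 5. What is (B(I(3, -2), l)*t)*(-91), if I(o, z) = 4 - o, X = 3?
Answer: -1456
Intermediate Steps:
l = -1 (l = -1/5*5 = -1)
t = 2 (t = -1*(-2) = 2)
B(k, C) = 3 + C**2 + 4*k (B(k, C) = (4*k + C*C) + 3 = (4*k + C**2) + 3 = (C**2 + 4*k) + 3 = 3 + C**2 + 4*k)
(B(I(3, -2), l)*t)*(-91) = ((3 + (-1)**2 + 4*(4 - 1*3))*2)*(-91) = ((3 + 1 + 4*(4 - 3))*2)*(-91) = ((3 + 1 + 4*1)*2)*(-91) = ((3 + 1 + 4)*2)*(-91) = (8*2)*(-91) = 16*(-91) = -1456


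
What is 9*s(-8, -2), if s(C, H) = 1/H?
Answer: -9/2 ≈ -4.5000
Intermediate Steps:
9*s(-8, -2) = 9/(-2) = 9*(-½) = -9/2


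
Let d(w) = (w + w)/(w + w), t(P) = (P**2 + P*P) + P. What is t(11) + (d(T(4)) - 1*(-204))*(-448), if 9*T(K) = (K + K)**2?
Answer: -91587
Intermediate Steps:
T(K) = 4*K**2/9 (T(K) = (K + K)**2/9 = (2*K)**2/9 = (4*K**2)/9 = 4*K**2/9)
t(P) = P + 2*P**2 (t(P) = (P**2 + P**2) + P = 2*P**2 + P = P + 2*P**2)
d(w) = 1 (d(w) = (2*w)/((2*w)) = (2*w)*(1/(2*w)) = 1)
t(11) + (d(T(4)) - 1*(-204))*(-448) = 11*(1 + 2*11) + (1 - 1*(-204))*(-448) = 11*(1 + 22) + (1 + 204)*(-448) = 11*23 + 205*(-448) = 253 - 91840 = -91587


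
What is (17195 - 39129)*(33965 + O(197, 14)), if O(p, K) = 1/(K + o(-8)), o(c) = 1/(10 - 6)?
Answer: -42464421406/57 ≈ -7.4499e+8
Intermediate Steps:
o(c) = ¼ (o(c) = 1/4 = ¼)
O(p, K) = 1/(¼ + K) (O(p, K) = 1/(K + ¼) = 1/(¼ + K))
(17195 - 39129)*(33965 + O(197, 14)) = (17195 - 39129)*(33965 + 4/(1 + 4*14)) = -21934*(33965 + 4/(1 + 56)) = -21934*(33965 + 4/57) = -21934*1936009/57 = -42464421406/57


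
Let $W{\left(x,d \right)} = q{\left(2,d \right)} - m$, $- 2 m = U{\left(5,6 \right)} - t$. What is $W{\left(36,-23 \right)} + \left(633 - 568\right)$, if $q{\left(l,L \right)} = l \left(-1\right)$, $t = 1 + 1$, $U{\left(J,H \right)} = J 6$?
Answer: $77$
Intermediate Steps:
$U{\left(J,H \right)} = 6 J$
$t = 2$
$q{\left(l,L \right)} = - l$
$m = -14$ ($m = - \frac{6 \cdot 5 - 2}{2} = - \frac{30 - 2}{2} = \left(- \frac{1}{2}\right) 28 = -14$)
$W{\left(x,d \right)} = 12$ ($W{\left(x,d \right)} = \left(-1\right) 2 - -14 = -2 + 14 = 12$)
$W{\left(36,-23 \right)} + \left(633 - 568\right) = 12 + \left(633 - 568\right) = 12 + 65 = 77$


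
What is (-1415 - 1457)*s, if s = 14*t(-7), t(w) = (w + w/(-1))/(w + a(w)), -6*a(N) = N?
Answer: 0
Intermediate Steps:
a(N) = -N/6
t(w) = 0 (t(w) = (w + w/(-1))/(w - w/6) = (w + w*(-1))/((5*w/6)) = (w - w)*(6/(5*w)) = 0*(6/(5*w)) = 0)
s = 0 (s = 14*0 = 0)
(-1415 - 1457)*s = (-1415 - 1457)*0 = -2872*0 = 0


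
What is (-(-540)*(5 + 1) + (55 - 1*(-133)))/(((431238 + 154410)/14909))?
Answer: 12777013/146412 ≈ 87.268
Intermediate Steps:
(-(-540)*(5 + 1) + (55 - 1*(-133)))/(((431238 + 154410)/14909)) = (-(-540)*6 + (55 + 133))/((585648*(1/14909))) = (-135*(-24) + 188)/(585648/14909) = (3240 + 188)*(14909/585648) = 3428*(14909/585648) = 12777013/146412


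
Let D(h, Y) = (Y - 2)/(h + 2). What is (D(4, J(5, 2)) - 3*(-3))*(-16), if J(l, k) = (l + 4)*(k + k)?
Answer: -704/3 ≈ -234.67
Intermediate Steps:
J(l, k) = 2*k*(4 + l) (J(l, k) = (4 + l)*(2*k) = 2*k*(4 + l))
D(h, Y) = (-2 + Y)/(2 + h)
(D(4, J(5, 2)) - 3*(-3))*(-16) = ((-2 + 2*2*(4 + 5))/(2 + 4) - 3*(-3))*(-16) = ((-2 + 2*2*9)/6 + 9)*(-16) = ((-2 + 36)/6 + 9)*(-16) = ((1/6)*34 + 9)*(-16) = (17/3 + 9)*(-16) = (44/3)*(-16) = -704/3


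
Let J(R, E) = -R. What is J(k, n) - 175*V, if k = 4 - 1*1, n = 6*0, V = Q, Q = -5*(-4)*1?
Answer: -3503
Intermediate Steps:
Q = 20 (Q = 20*1 = 20)
V = 20
n = 0
k = 3 (k = 4 - 1 = 3)
J(k, n) - 175*V = -1*3 - 175*20 = -3 - 3500 = -3503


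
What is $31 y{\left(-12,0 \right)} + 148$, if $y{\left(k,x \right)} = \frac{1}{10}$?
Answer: $\frac{1511}{10} \approx 151.1$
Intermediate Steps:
$y{\left(k,x \right)} = \frac{1}{10}$
$31 y{\left(-12,0 \right)} + 148 = 31 \cdot \frac{1}{10} + 148 = \frac{31}{10} + 148 = \frac{1511}{10}$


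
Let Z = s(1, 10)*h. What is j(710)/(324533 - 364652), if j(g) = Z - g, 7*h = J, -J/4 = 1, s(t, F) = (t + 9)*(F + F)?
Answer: 5770/280833 ≈ 0.020546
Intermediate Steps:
s(t, F) = 2*F*(9 + t) (s(t, F) = (9 + t)*(2*F) = 2*F*(9 + t))
J = -4 (J = -4*1 = -4)
h = -4/7 (h = (⅐)*(-4) = -4/7 ≈ -0.57143)
Z = -800/7 (Z = (2*10*(9 + 1))*(-4/7) = (2*10*10)*(-4/7) = 200*(-4/7) = -800/7 ≈ -114.29)
j(g) = -800/7 - g
j(710)/(324533 - 364652) = (-800/7 - 1*710)/(324533 - 364652) = (-800/7 - 710)/(-40119) = -5770/7*(-1/40119) = 5770/280833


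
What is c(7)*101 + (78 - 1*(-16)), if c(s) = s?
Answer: 801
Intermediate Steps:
c(7)*101 + (78 - 1*(-16)) = 7*101 + (78 - 1*(-16)) = 707 + (78 + 16) = 707 + 94 = 801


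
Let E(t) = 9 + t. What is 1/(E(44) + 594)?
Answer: 1/647 ≈ 0.0015456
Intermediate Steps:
1/(E(44) + 594) = 1/((9 + 44) + 594) = 1/(53 + 594) = 1/647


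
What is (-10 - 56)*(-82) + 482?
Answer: 5894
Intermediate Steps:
(-10 - 56)*(-82) + 482 = -66*(-82) + 482 = 5412 + 482 = 5894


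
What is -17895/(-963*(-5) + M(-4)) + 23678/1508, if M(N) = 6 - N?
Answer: 8726069/727610 ≈ 11.993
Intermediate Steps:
-17895/(-963*(-5) + M(-4)) + 23678/1508 = -17895/(-963*(-5) + (6 - 1*(-4))) + 23678/1508 = -17895/(-107*(-45) + (6 + 4)) + 23678*(1/1508) = -17895/(4815 + 10) + 11839/754 = -17895/4825 + 11839/754 = -17895*1/4825 + 11839/754 = -3579/965 + 11839/754 = 8726069/727610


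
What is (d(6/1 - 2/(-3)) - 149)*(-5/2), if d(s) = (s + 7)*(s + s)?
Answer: -1495/18 ≈ -83.056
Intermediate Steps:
d(s) = 2*s*(7 + s) (d(s) = (7 + s)*(2*s) = 2*s*(7 + s))
(d(6/1 - 2/(-3)) - 149)*(-5/2) = (2*(6/1 - 2/(-3))*(7 + (6/1 - 2/(-3))) - 149)*(-5/2) = (2*(6*1 - 2*(-1/3))*(7 + (6*1 - 2*(-1/3))) - 149)*(-5*1/2) = (2*(6 + 2/3)*(7 + (6 + 2/3)) - 149)*(-5/2) = (2*(20/3)*(7 + 20/3) - 149)*(-5/2) = (2*(20/3)*(41/3) - 149)*(-5/2) = (1640/9 - 149)*(-5/2) = (299/9)*(-5/2) = -1495/18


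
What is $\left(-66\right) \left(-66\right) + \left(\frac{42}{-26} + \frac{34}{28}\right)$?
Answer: $\frac{792719}{182} \approx 4355.6$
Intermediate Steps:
$\left(-66\right) \left(-66\right) + \left(\frac{42}{-26} + \frac{34}{28}\right) = 4356 + \left(42 \left(- \frac{1}{26}\right) + 34 \cdot \frac{1}{28}\right) = 4356 + \left(- \frac{21}{13} + \frac{17}{14}\right) = 4356 - \frac{73}{182} = \frac{792719}{182}$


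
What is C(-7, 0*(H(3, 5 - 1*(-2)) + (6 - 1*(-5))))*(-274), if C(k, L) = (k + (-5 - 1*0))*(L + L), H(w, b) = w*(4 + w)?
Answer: 0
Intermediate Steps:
C(k, L) = 2*L*(-5 + k) (C(k, L) = (k + (-5 + 0))*(2*L) = (k - 5)*(2*L) = (-5 + k)*(2*L) = 2*L*(-5 + k))
C(-7, 0*(H(3, 5 - 1*(-2)) + (6 - 1*(-5))))*(-274) = (2*(0*(3*(4 + 3) + (6 - 1*(-5))))*(-5 - 7))*(-274) = (2*(0*(3*7 + (6 + 5)))*(-12))*(-274) = (2*(0*(21 + 11))*(-12))*(-274) = (2*(0*32)*(-12))*(-274) = (2*0*(-12))*(-274) = 0*(-274) = 0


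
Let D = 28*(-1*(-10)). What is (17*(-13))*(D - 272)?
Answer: -1768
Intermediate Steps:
D = 280 (D = 28*10 = 280)
(17*(-13))*(D - 272) = (17*(-13))*(280 - 272) = -221*8 = -1768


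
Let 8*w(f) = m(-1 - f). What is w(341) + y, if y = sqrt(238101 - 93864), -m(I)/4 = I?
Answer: 171 + sqrt(144237) ≈ 550.79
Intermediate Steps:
m(I) = -4*I
y = sqrt(144237) ≈ 379.79
w(f) = 1/2 + f/2 (w(f) = (-4*(-1 - f))/8 = (4 + 4*f)/8 = 1/2 + f/2)
w(341) + y = (1/2 + (1/2)*341) + sqrt(144237) = (1/2 + 341/2) + sqrt(144237) = 171 + sqrt(144237)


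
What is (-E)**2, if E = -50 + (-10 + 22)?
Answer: 1444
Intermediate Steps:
E = -38 (E = -50 + 12 = -38)
(-E)**2 = (-1*(-38))**2 = 38**2 = 1444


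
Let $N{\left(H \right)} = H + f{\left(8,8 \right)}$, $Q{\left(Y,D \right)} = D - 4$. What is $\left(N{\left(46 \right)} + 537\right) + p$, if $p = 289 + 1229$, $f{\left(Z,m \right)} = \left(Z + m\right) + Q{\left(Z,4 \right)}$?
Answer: $2117$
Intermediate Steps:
$Q{\left(Y,D \right)} = -4 + D$ ($Q{\left(Y,D \right)} = D - 4 = -4 + D$)
$f{\left(Z,m \right)} = Z + m$ ($f{\left(Z,m \right)} = \left(Z + m\right) + \left(-4 + 4\right) = \left(Z + m\right) + 0 = Z + m$)
$p = 1518$
$N{\left(H \right)} = 16 + H$ ($N{\left(H \right)} = H + \left(8 + 8\right) = H + 16 = 16 + H$)
$\left(N{\left(46 \right)} + 537\right) + p = \left(\left(16 + 46\right) + 537\right) + 1518 = \left(62 + 537\right) + 1518 = 599 + 1518 = 2117$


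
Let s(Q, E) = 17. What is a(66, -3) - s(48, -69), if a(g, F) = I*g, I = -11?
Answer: -743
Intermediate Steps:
a(g, F) = -11*g
a(66, -3) - s(48, -69) = -11*66 - 1*17 = -726 - 17 = -743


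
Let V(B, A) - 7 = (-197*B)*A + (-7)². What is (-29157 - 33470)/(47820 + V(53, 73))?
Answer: 62627/714317 ≈ 0.087674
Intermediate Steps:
V(B, A) = 56 - 197*A*B (V(B, A) = 7 + ((-197*B)*A + (-7)²) = 7 + (-197*A*B + 49) = 7 + (49 - 197*A*B) = 56 - 197*A*B)
(-29157 - 33470)/(47820 + V(53, 73)) = (-29157 - 33470)/(47820 + (56 - 197*73*53)) = -62627/(47820 + (56 - 762193)) = -62627/(47820 - 762137) = -62627/(-714317) = -62627*(-1/714317) = 62627/714317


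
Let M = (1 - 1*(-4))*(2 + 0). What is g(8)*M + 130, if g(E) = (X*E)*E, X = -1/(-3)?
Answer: 1030/3 ≈ 343.33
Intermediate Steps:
M = 10 (M = (1 + 4)*2 = 5*2 = 10)
X = ⅓ (X = -1*(-⅓) = ⅓ ≈ 0.33333)
g(E) = E²/3 (g(E) = (E/3)*E = E²/3)
g(8)*M + 130 = ((⅓)*8²)*10 + 130 = ((⅓)*64)*10 + 130 = (64/3)*10 + 130 = 640/3 + 130 = 1030/3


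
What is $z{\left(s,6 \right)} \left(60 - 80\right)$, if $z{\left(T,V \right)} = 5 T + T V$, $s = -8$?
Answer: $1760$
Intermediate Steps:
$z{\left(s,6 \right)} \left(60 - 80\right) = - 8 \left(5 + 6\right) \left(60 - 80\right) = \left(-8\right) 11 \left(-20\right) = \left(-88\right) \left(-20\right) = 1760$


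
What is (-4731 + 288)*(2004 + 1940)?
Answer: -17523192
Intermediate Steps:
(-4731 + 288)*(2004 + 1940) = -4443*3944 = -17523192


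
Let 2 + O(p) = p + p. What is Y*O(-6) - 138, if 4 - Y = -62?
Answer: -1062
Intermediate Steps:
Y = 66 (Y = 4 - 1*(-62) = 4 + 62 = 66)
O(p) = -2 + 2*p (O(p) = -2 + (p + p) = -2 + 2*p)
Y*O(-6) - 138 = 66*(-2 + 2*(-6)) - 138 = 66*(-2 - 12) - 138 = 66*(-14) - 138 = -924 - 138 = -1062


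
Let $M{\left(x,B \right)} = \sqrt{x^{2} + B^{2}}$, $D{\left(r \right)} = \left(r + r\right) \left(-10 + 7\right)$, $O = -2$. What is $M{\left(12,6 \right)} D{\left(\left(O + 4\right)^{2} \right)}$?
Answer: $- 144 \sqrt{5} \approx -321.99$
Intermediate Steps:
$D{\left(r \right)} = - 6 r$ ($D{\left(r \right)} = 2 r \left(-3\right) = - 6 r$)
$M{\left(x,B \right)} = \sqrt{B^{2} + x^{2}}$
$M{\left(12,6 \right)} D{\left(\left(O + 4\right)^{2} \right)} = \sqrt{6^{2} + 12^{2}} \left(- 6 \left(-2 + 4\right)^{2}\right) = \sqrt{36 + 144} \left(- 6 \cdot 2^{2}\right) = \sqrt{180} \left(\left(-6\right) 4\right) = 6 \sqrt{5} \left(-24\right) = - 144 \sqrt{5}$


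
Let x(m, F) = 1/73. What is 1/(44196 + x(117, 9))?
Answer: 73/3226309 ≈ 2.2626e-5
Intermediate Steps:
x(m, F) = 1/73
1/(44196 + x(117, 9)) = 1/(44196 + 1/73) = 1/(3226309/73) = 73/3226309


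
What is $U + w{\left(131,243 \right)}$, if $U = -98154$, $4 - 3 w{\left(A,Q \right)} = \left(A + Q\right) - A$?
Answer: $- \frac{294701}{3} \approx -98234.0$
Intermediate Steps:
$w{\left(A,Q \right)} = \frac{4}{3} - \frac{Q}{3}$ ($w{\left(A,Q \right)} = \frac{4}{3} - \frac{\left(A + Q\right) - A}{3} = \frac{4}{3} - \frac{Q}{3}$)
$U + w{\left(131,243 \right)} = -98154 + \left(\frac{4}{3} - 81\right) = -98154 - \frac{239}{3} = - \frac{294701}{3}$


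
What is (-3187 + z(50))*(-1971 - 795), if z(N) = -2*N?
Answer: 9091842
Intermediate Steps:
(-3187 + z(50))*(-1971 - 795) = (-3187 - 2*50)*(-1971 - 795) = (-3187 - 100)*(-2766) = -3287*(-2766) = 9091842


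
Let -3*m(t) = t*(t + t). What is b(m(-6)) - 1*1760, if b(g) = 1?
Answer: -1759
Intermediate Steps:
m(t) = -2*t²/3 (m(t) = -t*(t + t)/3 = -t*2*t/3 = -2*t²/3)
b(m(-6)) - 1*1760 = 1 - 1*1760 = 1 - 1760 = -1759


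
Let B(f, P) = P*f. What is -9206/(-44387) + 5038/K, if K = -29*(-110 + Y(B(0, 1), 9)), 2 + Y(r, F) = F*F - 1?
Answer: 116082437/20595568 ≈ 5.6363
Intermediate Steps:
Y(r, F) = -3 + F² (Y(r, F) = -2 + (F*F - 1) = -2 + (F² - 1) = -2 + (-1 + F²) = -3 + F²)
K = 928 (K = -29*(-110 + (-3 + 9²)) = -29*(-110 + (-3 + 81)) = -29*(-110 + 78) = -29*(-32) = 928)
-9206/(-44387) + 5038/K = -9206/(-44387) + 5038/928 = -9206*(-1/44387) + 5038*(1/928) = 9206/44387 + 2519/464 = 116082437/20595568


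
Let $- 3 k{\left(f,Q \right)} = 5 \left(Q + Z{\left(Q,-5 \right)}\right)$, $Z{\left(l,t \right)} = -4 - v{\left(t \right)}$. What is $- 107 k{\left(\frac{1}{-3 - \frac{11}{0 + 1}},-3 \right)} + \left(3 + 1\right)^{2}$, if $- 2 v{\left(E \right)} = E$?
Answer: $- \frac{10069}{6} \approx -1678.2$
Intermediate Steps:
$v{\left(E \right)} = - \frac{E}{2}$
$Z{\left(l,t \right)} = -4 + \frac{t}{2}$ ($Z{\left(l,t \right)} = -4 - - \frac{t}{2} = -4 + \frac{t}{2}$)
$k{\left(f,Q \right)} = \frac{65}{6} - \frac{5 Q}{3}$ ($k{\left(f,Q \right)} = - \frac{5 \left(Q + \left(-4 + \frac{1}{2} \left(-5\right)\right)\right)}{3} = - \frac{5 \left(Q - \frac{13}{2}\right)}{3} = - \frac{5 \left(- \frac{13}{2} + Q\right)}{3} = - \frac{- \frac{65}{2} + 5 Q}{3} = \frac{65}{6} - \frac{5 Q}{3}$)
$- 107 k{\left(\frac{1}{-3 - \frac{11}{0 + 1}},-3 \right)} + \left(3 + 1\right)^{2} = - 107 \left(\frac{65}{6} - -5\right) + \left(3 + 1\right)^{2} = - 107 \left(\frac{65}{6} + 5\right) + 4^{2} = \left(-107\right) \frac{95}{6} + 16 = - \frac{10165}{6} + 16 = - \frac{10069}{6}$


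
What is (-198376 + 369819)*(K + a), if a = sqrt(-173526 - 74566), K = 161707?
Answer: 27723533201 + 4457518*I*sqrt(367) ≈ 2.7724e+10 + 8.5394e+7*I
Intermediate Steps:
a = 26*I*sqrt(367) (a = sqrt(-248092) = 26*I*sqrt(367) ≈ 498.09*I)
(-198376 + 369819)*(K + a) = (-198376 + 369819)*(161707 + 26*I*sqrt(367)) = 171443*(161707 + 26*I*sqrt(367)) = 27723533201 + 4457518*I*sqrt(367)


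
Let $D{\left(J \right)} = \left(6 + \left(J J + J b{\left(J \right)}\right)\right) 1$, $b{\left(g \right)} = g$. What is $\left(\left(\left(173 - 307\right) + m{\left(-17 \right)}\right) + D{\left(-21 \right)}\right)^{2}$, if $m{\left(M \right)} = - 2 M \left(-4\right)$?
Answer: $381924$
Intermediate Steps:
$m{\left(M \right)} = 8 M$
$D{\left(J \right)} = 6 + 2 J^{2}$ ($D{\left(J \right)} = \left(6 + \left(J J + J J\right)\right) 1 = \left(6 + \left(J^{2} + J^{2}\right)\right) 1 = \left(6 + 2 J^{2}\right) 1 = 6 + 2 J^{2}$)
$\left(\left(\left(173 - 307\right) + m{\left(-17 \right)}\right) + D{\left(-21 \right)}\right)^{2} = \left(\left(\left(173 - 307\right) + 8 \left(-17\right)\right) + \left(6 + 2 \left(-21\right)^{2}\right)\right)^{2} = \left(\left(-134 - 136\right) + \left(6 + 2 \cdot 441\right)\right)^{2} = \left(-270 + \left(6 + 882\right)\right)^{2} = \left(-270 + 888\right)^{2} = 618^{2} = 381924$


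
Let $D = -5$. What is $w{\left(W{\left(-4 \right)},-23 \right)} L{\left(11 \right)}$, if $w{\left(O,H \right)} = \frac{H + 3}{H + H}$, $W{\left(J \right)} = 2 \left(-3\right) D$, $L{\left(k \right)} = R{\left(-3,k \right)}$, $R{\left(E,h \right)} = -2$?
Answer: $- \frac{20}{23} \approx -0.86957$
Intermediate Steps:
$L{\left(k \right)} = -2$
$W{\left(J \right)} = 30$ ($W{\left(J \right)} = 2 \left(-3\right) \left(-5\right) = \left(-6\right) \left(-5\right) = 30$)
$w{\left(O,H \right)} = \frac{3 + H}{2 H}$
$w{\left(W{\left(-4 \right)},-23 \right)} L{\left(11 \right)} = \frac{3 - 23}{2 \left(-23\right)} \left(-2\right) = \frac{1}{2} \left(- \frac{1}{23}\right) \left(-20\right) \left(-2\right) = \frac{10}{23} \left(-2\right) = - \frac{20}{23}$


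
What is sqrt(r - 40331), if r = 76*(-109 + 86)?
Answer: I*sqrt(42079) ≈ 205.13*I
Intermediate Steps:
r = -1748 (r = 76*(-23) = -1748)
sqrt(r - 40331) = sqrt(-1748 - 40331) = sqrt(-42079) = I*sqrt(42079)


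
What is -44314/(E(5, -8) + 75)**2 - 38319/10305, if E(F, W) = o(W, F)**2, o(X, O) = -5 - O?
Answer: -108678343/21039375 ≈ -5.1655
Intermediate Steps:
E(F, W) = (-5 - F)**2
-44314/(E(5, -8) + 75)**2 - 38319/10305 = -44314/((5 + 5)**2 + 75)**2 - 38319/10305 = -44314/(10**2 + 75)**2 - 38319*1/10305 = -44314/(100 + 75)**2 - 12773/3435 = -44314/(175**2) - 12773/3435 = -44314/30625 - 12773/3435 = -108678343/21039375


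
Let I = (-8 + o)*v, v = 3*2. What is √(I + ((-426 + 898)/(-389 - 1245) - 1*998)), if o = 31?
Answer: 14*I*√2929762/817 ≈ 29.331*I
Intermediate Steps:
v = 6
I = 138 (I = (-8 + 31)*6 = 23*6 = 138)
√(I + ((-426 + 898)/(-389 - 1245) - 1*998)) = √(138 + ((-426 + 898)/(-389 - 1245) - 1*998)) = √(138 + (472/(-1634) - 998)) = √(138 + (472*(-1/1634) - 998)) = √(138 + (-236/817 - 998)) = √(138 - 815602/817) = √(-702856/817) = 14*I*√2929762/817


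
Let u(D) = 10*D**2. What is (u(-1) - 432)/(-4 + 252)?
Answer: -211/124 ≈ -1.7016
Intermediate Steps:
(u(-1) - 432)/(-4 + 252) = (10*(-1)**2 - 432)/(-4 + 252) = (10*1 - 432)/248 = (10 - 432)*(1/248) = -422*1/248 = -211/124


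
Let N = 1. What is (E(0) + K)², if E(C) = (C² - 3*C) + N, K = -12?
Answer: 121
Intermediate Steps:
E(C) = 1 + C² - 3*C (E(C) = (C² - 3*C) + 1 = 1 + C² - 3*C)
(E(0) + K)² = ((1 + 0² - 3*0) - 12)² = ((1 + 0 + 0) - 12)² = (1 - 12)² = (-11)² = 121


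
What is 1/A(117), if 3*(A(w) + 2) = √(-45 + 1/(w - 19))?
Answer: -1764/7937 - 21*I*√8818/7937 ≈ -0.22225 - 0.24846*I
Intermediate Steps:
A(w) = -2 + √(-45 + 1/(-19 + w))/3 (A(w) = -2 + √(-45 + 1/(w - 19))/3 = -2 + √(-45 + 1/(-19 + w))/3)
1/A(117) = 1/(-2 + √((856 - 45*117)/(-19 + 117))/3) = 1/(-2 + √((856 - 5265)/98)/3) = 1/(-2 + √((1/98)*(-4409))/3) = 1/(-2 + √(-4409/98)/3) = 1/(-2 + (I*√8818/14)/3) = 1/(-2 + I*√8818/42)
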